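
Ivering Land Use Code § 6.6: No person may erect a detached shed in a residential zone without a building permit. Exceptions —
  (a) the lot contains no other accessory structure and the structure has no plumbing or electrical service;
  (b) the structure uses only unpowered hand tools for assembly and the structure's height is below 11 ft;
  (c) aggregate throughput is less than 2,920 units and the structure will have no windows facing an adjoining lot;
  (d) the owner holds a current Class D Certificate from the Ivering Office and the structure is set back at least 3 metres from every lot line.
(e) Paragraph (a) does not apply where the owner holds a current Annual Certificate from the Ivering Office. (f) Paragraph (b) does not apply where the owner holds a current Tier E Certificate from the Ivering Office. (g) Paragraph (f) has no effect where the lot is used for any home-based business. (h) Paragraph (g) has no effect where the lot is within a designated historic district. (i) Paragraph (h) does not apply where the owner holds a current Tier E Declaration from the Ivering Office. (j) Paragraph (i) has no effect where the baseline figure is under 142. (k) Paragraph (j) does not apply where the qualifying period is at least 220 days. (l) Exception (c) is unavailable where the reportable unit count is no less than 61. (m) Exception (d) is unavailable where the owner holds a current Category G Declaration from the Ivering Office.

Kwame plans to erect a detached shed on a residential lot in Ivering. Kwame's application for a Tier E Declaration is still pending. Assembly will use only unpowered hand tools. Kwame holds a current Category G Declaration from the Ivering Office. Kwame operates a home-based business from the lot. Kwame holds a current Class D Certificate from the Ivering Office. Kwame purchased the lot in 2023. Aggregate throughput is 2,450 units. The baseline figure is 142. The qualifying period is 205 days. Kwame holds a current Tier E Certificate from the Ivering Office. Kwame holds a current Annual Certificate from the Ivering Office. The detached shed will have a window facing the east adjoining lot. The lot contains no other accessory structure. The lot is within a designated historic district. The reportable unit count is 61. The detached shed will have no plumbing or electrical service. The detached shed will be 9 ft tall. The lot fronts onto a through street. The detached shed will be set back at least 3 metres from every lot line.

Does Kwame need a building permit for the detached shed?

Yes — Kwame must obtain a building permit.

Exception (a): the lot has no other accessory structure; there is no plumbing or electrical service — every condition holds. But: (e) is engaged — a current Annual Certificate is held. (a) is therefore removed.
Exception (b) is satisfied on its face — assembly uses only hand tools; the structure's height is 9 ft, below the 11 ft limit. But applying paragraphs (f)–(k): (f) is triggered — a current Tier E Certificate is held. (g) is engaged (a home-based business operates on the lot), but is set aside by (h): (h) applies — the lot is in a historic district. (i), which would lift (h), is not engaged — the Tier E Declaration is not current. So (b) is unavailable.
Exception (c) fails — a window faces an adjoining lot.
Exception (d): a current Class D Certificate is held; the setback is at least 3 m on every side — every condition holds. However, paragraph (m) must be considered: (m) is engaged — a current Category G Declaration is held. So (d) is unavailable.
No exception displaces § 6.6.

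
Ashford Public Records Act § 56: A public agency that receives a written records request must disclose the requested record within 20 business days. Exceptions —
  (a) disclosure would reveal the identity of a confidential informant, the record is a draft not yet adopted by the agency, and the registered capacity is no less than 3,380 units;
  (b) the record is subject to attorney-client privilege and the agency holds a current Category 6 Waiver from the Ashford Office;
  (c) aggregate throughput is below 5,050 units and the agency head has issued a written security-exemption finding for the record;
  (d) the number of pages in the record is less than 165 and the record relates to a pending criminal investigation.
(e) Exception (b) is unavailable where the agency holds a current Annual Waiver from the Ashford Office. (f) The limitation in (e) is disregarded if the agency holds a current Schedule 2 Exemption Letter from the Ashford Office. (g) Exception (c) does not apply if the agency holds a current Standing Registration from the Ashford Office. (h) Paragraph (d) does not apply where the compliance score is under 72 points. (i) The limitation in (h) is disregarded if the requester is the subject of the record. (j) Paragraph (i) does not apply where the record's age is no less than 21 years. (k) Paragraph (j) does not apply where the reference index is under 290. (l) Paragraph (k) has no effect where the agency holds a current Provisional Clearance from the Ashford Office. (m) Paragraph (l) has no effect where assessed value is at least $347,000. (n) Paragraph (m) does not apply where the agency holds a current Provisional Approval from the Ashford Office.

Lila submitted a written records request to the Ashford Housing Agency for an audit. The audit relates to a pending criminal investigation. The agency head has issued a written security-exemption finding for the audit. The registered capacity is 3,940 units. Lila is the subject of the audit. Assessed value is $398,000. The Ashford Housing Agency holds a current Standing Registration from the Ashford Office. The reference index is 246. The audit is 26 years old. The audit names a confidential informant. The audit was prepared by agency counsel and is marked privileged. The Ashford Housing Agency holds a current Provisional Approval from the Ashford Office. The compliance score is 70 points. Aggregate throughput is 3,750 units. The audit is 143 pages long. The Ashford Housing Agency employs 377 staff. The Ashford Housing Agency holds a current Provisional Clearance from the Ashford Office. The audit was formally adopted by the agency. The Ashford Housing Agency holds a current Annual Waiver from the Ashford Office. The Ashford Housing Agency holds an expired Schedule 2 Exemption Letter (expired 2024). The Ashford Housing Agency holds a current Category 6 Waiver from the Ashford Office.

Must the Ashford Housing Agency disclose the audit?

Yes — the Ashford Housing Agency must disclose the audit.

Exception (a) fails — the audit has been formally adopted.
Exception (b): the audit is privileged; a current Category 6 Waiver is held — every condition holds. Turning to paragraphs (e)–(f): (e) operates against (b): a current Annual Waiver is held. (f), which would lift (e), is not triggered — no current Schedule 2 Exemption Letter is held. So (b) is unavailable.
Exception (c): aggregate throughput is 3,750 units, below the 5,050 units limit; a written security-exemption finding has been issued — every condition holds. But: (g) operates against (c): a current Standing Registration is held. So (c) is unavailable.
Exception (d): the number of pages in the record is 143, less than the 165 limit; the audit relates to a pending investigation — every condition holds. But applying paragraphs (h)–(n): (h) operates against (d): the compliance score is 70 points, under the 72 points limit. (i) applies (Lila is the subject of the audit), but is itself disapplied by (j): (j) operates against (i): the record's age is 26 years, meeting the 21 years threshold. (k) would limit (j) — the reference index is 246, under the 290 limit — but (l) sets (k) aside: (l) is engaged — a current Provisional Clearance is held. (m) would limit (l) — assessed value is $398,000, meeting the $347,000 threshold — but (n) sets (m) aside: (n) operates against (m): a current Provisional Approval is held. (d) is therefore removed.
No exception displaces § 56.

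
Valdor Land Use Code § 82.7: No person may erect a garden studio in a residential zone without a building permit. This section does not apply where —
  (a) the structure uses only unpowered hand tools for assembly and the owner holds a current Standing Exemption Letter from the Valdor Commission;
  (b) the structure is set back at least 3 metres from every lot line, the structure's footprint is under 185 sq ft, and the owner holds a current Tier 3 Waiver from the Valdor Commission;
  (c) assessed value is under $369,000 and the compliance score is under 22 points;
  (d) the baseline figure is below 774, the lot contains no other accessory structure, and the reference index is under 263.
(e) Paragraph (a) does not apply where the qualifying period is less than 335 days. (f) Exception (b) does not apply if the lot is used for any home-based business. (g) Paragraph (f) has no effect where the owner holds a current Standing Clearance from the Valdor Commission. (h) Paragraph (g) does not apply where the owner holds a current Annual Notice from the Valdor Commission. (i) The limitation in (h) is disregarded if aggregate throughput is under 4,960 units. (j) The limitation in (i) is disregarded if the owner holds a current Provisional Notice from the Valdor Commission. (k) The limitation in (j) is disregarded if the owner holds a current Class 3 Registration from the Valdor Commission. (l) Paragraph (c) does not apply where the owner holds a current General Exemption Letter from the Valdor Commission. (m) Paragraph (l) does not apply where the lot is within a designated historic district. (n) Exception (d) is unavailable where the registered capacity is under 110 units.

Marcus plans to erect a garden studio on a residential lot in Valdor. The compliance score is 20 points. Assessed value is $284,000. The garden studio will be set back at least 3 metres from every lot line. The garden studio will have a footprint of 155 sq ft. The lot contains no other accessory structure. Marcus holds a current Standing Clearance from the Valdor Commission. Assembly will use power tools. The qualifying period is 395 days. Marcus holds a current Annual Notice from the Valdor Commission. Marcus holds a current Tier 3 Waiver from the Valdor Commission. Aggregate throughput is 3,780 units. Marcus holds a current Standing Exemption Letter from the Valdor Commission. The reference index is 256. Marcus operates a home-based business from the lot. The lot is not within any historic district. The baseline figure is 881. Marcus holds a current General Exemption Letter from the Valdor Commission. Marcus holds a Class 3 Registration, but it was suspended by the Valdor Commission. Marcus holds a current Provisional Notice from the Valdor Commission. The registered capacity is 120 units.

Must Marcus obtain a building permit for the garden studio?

Yes — Marcus must obtain a building permit.

Exception (a) fails — assembly uses power tools.
Exception (b)'s conditions are all satisfied: the setback is at least 3 m on every side; the structure's footprint is 155 sq ft, under the 185 sq ft limit; a current Tier 3 Waiver is held. However, paragraphs (f)–(k) must be considered: (f) is engaged — a home-based business operates on the lot. (g) would limit (f) — a current Standing Clearance is held — but (h) sets (g) aside: (h) operates — a current Annual Notice is held. (i) is engaged (aggregate throughput is 3,780 units, under the 4,960 units limit), but is overridden by (j): (j) operates against (i): a current Provisional Notice is held. (k), which would lift (j), is not engaged — no current Class 3 Registration is held. So (b) is unavailable.
Exception (c): assessed value is $284,000, under the $369,000 limit; the compliance score is 20 points, under the 22 points limit — every condition holds. But: (l) operates against (c): a current General Exemption Letter is held. (m), which would lift (l), is not triggered — the lot is not in a historic district. Exception (c) does not apply.
Exception (d) does not apply: the baseline figure is 881, not below 774.
None of the exceptions is available; § 82.7 applies in full.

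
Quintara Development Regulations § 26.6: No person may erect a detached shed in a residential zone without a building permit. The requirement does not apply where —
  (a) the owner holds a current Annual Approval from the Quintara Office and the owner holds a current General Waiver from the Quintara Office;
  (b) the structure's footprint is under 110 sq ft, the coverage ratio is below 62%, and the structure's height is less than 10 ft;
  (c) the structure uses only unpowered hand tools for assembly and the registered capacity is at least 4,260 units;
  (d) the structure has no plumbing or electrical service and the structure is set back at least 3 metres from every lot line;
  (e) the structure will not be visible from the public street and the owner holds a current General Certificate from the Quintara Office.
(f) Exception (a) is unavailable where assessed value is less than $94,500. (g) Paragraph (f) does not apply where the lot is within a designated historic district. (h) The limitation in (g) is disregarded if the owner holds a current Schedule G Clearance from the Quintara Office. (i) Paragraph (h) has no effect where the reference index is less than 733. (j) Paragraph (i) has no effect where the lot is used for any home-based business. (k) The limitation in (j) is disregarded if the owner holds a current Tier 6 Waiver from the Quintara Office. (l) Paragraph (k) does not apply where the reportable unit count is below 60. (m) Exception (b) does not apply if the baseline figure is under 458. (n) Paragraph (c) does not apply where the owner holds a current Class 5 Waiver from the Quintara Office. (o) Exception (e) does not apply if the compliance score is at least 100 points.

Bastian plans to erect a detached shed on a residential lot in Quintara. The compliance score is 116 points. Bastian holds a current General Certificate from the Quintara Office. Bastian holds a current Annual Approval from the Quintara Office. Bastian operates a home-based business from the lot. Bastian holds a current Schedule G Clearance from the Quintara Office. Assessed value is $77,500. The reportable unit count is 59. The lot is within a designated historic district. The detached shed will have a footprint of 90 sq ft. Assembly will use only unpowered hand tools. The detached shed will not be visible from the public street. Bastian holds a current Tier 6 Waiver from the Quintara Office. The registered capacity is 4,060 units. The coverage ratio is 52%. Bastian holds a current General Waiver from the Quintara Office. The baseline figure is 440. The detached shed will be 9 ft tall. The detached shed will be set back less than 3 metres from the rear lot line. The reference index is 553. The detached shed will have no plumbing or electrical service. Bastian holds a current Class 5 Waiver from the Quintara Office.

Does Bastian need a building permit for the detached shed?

Yes — Bastian must obtain a building permit.

Exception (a) is satisfied on its face — a current Annual Approval is held; a current General Waiver is held. Turning to paragraphs (f)–(l): (f) operates against (a): assessed value is $77,500, less than the $94,500 limit. (g) is engaged (the lot is in a historic district), but yields to (h): (h) is triggered — a current Schedule G Clearance is held. (i) would limit (h) — the reference index is 553, less than the 733 limit — but (j) sets (i) aside: (j) applies — a home-based business operates on the lot. (k) is engaged (a current Tier 6 Waiver is held), but is set aside by (l): (l) operates against (k): the reportable unit count is 59, below the 60 limit. So (a) is unavailable.
Exception (b): the structure's footprint is 90 sq ft, under the 110 sq ft limit; the coverage ratio is 52%, below the 62% limit; the structure's height is 9 ft, less than the 10 ft limit — every condition holds. But: (m) operates against (b): the baseline figure is 440, under the 458 limit. (b) is therefore removed.
Exception (c) does not apply: the registered capacity is 4,060 units, short of 4,260 units.
Exception (d) does not apply: the rear setback is under 3 m.
Exception (e): the structure will not be visible from the street; a current General Certificate is held — every condition holds. But: (o) operates against (e): the compliance score is 116 points, meeting the 100 points threshold. (e) is therefore removed.
No exception displaces § 26.6.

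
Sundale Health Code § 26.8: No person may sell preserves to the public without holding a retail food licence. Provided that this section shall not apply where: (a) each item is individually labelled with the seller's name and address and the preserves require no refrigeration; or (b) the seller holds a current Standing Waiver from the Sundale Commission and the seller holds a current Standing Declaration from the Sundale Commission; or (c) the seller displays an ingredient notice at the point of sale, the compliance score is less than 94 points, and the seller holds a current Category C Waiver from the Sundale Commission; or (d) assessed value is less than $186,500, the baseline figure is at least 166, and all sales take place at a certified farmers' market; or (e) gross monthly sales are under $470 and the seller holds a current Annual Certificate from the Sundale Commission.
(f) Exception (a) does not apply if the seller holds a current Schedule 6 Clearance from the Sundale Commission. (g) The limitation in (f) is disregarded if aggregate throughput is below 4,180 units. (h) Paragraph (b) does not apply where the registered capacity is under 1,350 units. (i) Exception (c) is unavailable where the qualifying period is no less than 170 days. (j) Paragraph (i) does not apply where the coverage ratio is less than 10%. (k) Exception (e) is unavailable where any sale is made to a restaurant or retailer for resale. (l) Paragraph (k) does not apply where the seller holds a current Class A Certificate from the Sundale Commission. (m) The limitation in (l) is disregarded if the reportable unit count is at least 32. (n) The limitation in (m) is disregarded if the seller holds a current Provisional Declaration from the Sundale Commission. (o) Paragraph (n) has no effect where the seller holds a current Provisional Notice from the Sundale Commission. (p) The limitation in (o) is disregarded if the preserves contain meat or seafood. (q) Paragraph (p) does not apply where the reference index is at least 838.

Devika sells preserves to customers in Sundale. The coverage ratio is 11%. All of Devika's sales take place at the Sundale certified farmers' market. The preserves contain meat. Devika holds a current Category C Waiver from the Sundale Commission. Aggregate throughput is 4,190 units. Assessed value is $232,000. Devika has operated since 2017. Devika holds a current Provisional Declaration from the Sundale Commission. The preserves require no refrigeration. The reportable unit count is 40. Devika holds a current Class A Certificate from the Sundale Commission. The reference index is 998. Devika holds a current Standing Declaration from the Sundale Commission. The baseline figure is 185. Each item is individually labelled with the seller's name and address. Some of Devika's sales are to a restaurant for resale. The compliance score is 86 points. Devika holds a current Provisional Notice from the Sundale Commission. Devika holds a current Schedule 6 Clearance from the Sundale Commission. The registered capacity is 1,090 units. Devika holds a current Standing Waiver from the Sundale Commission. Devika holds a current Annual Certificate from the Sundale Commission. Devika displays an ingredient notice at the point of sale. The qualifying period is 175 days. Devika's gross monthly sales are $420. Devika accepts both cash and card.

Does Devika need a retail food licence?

Exception (a) is satisfied on its face — items are individually labelled; the preserves are shelf-stable. Turning to paragraphs (f)–(g): (f) applies — a current Schedule 6 Clearance is held. (g), which would lift (f), is not engaged — aggregate throughput is 4,190 units, not below 4,180 units. Exception (a) does not apply.
Exception (b) is satisfied on its face — a current Standing Waiver is held; a current Standing Declaration is held. However, paragraph (h) must be considered: (h) operates — the registered capacity is 1,090 units, under the 1,350 units limit. So (b) is unavailable.
Exception (c)'s conditions are all satisfied: an ingredient notice is displayed; the compliance score is 86 points, less than the 94 points limit; a current Category C Waiver is held. But applying paragraphs (i)–(j): (i) operates against (c): the qualifying period is 175 days, meeting the 170 days threshold. (j) does not operate here (the coverage ratio is 11%, not less than 10%), so (i) stands. (c) is therefore removed.
Exception (d) fails — assessed value is $232,000, not less than $186,500.
Exception (e): gross monthly sales are $420, under the $470 limit; a current Annual Certificate is held — every condition holds. But applying paragraphs (k)–(q): (k) operates — some sales are to a restaurant for resale. (l) would limit (k) — a current Class A Certificate is held — but (m) sets (l) aside: (m) operates — the reportable unit count is 40, meeting the 32 threshold. (n) would limit (m) — a current Provisional Declaration is held — but (o) sets (n) aside: (o) is triggered — a current Provisional Notice is held. (p) is triggered (the preserves contain meat), but yields to (q): (q) applies — the reference index is 998, meeting the 838 threshold. (e) is therefore removed.
Every exception is unavailable, so the rule governs.

Yes — Devika must hold a retail food licence.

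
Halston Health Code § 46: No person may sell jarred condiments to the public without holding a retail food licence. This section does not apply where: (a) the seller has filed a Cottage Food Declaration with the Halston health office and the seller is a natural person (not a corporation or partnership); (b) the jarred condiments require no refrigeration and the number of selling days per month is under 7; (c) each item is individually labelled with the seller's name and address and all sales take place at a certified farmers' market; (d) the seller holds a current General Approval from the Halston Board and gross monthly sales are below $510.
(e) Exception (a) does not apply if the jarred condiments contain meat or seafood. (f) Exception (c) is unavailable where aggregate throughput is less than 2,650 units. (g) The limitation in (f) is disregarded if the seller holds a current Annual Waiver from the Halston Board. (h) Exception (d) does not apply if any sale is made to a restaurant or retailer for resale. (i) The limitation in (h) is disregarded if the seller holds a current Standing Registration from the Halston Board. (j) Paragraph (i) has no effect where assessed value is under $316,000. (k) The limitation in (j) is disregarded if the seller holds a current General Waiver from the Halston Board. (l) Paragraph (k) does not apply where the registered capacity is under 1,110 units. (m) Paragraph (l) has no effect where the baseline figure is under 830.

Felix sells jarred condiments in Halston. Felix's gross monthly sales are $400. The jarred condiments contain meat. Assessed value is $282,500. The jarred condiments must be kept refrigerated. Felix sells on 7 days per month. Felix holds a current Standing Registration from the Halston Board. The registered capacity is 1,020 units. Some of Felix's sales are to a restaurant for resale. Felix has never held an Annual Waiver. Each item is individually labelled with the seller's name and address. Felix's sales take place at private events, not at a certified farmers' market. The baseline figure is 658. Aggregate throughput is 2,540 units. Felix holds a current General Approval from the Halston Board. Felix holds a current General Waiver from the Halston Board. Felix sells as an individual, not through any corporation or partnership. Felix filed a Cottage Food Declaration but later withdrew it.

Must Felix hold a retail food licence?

Exception (a) requires that the seller has filed a Cottage Food Declaration with the Halston health office; but the Cottage Food Declaration was withdrawn, so (a) is unavailable.
Exception (b) does not apply: the jarred condiments require refrigeration.
Exception (c) requires that all sales take place at a certified farmers' market; but sales are at private events, not a certified farmers' market, so (c) is unavailable.
Exception (d): a current General Approval is held; gross monthly sales are $400, below the $510 limit — every condition holds. Applying paragraphs (h)–(m): (h) would limit (d) — some sales are to a restaurant for resale — but (i) sets (h) aside: (i) operates — a current Standing Registration is held. (j) would limit (i) — assessed value is $282,500, under the $316,000 limit — but (k) sets (j) aside: (k) operates against (j): a current General Waiver is held. (l) would limit (k) — the registered capacity is 1,020 units, under the 1,110 units limit — but (m) sets (l) aside: (m) operates against (l): the baseline figure is 658, under the 830 limit. So (d) applies.

No — exception (d) applies; Felix is not required to hold a retail food licence.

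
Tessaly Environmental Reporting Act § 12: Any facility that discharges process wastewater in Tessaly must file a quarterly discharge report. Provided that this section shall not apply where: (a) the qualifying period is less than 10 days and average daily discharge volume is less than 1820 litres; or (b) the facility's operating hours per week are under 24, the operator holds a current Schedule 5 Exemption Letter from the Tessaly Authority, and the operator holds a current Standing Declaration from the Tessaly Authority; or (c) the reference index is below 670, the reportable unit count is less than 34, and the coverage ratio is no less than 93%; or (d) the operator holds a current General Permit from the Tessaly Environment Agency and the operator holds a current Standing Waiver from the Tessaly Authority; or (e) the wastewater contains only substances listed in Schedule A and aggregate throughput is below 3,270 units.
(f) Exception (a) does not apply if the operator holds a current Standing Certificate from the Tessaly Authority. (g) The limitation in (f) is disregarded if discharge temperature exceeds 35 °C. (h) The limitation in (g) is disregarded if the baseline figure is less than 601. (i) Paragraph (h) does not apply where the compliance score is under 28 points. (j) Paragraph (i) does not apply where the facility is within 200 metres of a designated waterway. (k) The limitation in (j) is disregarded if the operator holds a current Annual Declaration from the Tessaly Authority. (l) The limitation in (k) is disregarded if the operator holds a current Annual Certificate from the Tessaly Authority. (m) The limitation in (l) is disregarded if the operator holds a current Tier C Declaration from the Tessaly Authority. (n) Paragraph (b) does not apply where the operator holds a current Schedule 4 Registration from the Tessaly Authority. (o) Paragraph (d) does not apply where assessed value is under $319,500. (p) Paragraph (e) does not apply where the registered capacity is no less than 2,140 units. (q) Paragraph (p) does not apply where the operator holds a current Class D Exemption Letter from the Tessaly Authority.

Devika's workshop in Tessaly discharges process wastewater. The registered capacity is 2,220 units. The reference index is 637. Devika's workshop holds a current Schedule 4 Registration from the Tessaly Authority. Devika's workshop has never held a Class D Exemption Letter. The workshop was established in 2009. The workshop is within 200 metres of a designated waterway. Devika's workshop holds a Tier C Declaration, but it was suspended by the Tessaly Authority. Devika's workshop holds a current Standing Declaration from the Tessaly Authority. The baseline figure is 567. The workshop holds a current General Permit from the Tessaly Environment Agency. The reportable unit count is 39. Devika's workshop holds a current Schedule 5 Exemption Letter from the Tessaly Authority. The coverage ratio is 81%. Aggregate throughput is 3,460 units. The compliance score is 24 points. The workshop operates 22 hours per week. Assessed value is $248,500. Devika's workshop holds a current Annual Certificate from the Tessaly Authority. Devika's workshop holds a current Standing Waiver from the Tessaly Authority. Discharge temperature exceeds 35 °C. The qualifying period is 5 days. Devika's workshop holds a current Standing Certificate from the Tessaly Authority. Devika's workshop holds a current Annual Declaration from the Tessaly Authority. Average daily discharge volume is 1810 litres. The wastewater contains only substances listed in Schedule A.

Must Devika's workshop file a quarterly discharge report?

Exception (a)'s conditions are all satisfied: the qualifying period is 5 days, less than the 10 days limit; average daily discharge volume is 1810 litres, less than the 1820 litres limit. Turning to paragraphs (f)–(m): (f) is engaged — a current Standing Certificate is held. (g) operates (discharge temperature exceeds 35 °C), but yields to (h): (h) applies — the baseline figure is 567, less than the 601 limit. (i) is engaged (the compliance score is 24 points, under the 28 points limit), but is overridden by (j): (j) operates against (i): the workshop is within 200 m of a designated waterway. (k) applies (a current Annual Declaration is held), but is overridden by (l): (l) is triggered — a current Annual Certificate is held. (m) is not engaged (there is no Tier C Declaration in force), so (l) stands. So (a) is unavailable.
All of (b)'s requirements are met (the facility's operating hours per week are 22, under the 24 limit; a current Schedule 5 Exemption Letter is held; a current Standing Declaration is held). Turning to paragraph (n): (n) is engaged — a current Schedule 4 Registration is held. (b) is therefore removed.
Exception (c) does not apply: the reportable unit count is 39, not less than 34.
Exception (d)'s conditions are all satisfied: a current General Permit is held; a current Standing Waiver is held. But applying paragraph (o): (o) operates against (d): assessed value is $248,500, under the $319,500 limit. Exception (d) does not apply.
Exception (e) fails — aggregate throughput is 3,460 units, not below 3,270 units.
No exception applies. The general rule governs.

Yes — Devika's workshop must file a quarterly discharge report.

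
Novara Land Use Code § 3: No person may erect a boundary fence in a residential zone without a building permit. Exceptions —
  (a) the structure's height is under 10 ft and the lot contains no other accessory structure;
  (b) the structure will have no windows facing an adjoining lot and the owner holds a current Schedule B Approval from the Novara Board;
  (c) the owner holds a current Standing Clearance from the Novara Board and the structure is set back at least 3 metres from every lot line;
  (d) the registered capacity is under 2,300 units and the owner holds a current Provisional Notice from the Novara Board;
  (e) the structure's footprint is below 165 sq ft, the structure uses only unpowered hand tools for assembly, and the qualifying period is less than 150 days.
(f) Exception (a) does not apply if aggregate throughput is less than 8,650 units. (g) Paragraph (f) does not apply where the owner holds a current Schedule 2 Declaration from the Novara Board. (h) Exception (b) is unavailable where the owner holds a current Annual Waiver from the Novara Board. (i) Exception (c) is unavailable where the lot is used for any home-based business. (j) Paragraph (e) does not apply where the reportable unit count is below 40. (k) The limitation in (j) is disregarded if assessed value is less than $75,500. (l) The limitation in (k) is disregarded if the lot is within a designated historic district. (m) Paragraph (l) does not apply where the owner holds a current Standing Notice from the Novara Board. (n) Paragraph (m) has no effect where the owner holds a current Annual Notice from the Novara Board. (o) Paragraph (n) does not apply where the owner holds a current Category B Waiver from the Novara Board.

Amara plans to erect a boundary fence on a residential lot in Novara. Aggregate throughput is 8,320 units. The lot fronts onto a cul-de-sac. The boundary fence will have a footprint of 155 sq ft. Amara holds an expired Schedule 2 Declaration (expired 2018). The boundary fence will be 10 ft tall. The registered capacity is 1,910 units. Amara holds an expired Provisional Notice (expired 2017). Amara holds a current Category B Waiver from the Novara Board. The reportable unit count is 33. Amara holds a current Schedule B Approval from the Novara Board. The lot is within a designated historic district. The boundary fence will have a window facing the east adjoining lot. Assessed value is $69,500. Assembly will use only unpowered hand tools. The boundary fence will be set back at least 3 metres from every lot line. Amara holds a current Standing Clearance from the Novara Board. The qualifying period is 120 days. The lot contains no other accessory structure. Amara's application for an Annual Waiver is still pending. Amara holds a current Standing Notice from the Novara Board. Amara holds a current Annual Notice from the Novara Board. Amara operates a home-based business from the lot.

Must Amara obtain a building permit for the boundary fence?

Exception (a) fails — the structure's height is 10 ft, not under 10 ft.
Exception (b) fails — a window faces an adjoining lot.
All of (c)'s requirements are met (a current Standing Clearance is held; the setback is at least 3 m on every side). But: (i) operates against (c): a home-based business operates on the lot. Exception (c) does not apply.
Exception (d) requires that the owner holds a current Provisional Notice from the Novara Board; but the Provisional Notice is not current, so (d) is unavailable.
Exception (e)'s conditions are all satisfied: the structure's footprint is 155 sq ft, below the 165 sq ft limit; assembly uses only hand tools; the qualifying period is 120 days, less than the 150 days limit. Applying paragraphs (j)–(o): (j) would limit (e) — the reportable unit count is 33, below the 40 limit — but (k) sets (j) aside: (k) applies — assessed value is $69,500, less than the $75,500 limit. (l) would limit (k) — the lot is in a historic district — but (m) sets (l) aside: (m) is engaged — a current Standing Notice is held. (n) would limit (m) — a current Annual Notice is held — but (o) sets (n) aside: (o) operates against (n): a current Category B Waiver is held. So (e) applies.

No — exception (e) applies; Amara does not need a building permit.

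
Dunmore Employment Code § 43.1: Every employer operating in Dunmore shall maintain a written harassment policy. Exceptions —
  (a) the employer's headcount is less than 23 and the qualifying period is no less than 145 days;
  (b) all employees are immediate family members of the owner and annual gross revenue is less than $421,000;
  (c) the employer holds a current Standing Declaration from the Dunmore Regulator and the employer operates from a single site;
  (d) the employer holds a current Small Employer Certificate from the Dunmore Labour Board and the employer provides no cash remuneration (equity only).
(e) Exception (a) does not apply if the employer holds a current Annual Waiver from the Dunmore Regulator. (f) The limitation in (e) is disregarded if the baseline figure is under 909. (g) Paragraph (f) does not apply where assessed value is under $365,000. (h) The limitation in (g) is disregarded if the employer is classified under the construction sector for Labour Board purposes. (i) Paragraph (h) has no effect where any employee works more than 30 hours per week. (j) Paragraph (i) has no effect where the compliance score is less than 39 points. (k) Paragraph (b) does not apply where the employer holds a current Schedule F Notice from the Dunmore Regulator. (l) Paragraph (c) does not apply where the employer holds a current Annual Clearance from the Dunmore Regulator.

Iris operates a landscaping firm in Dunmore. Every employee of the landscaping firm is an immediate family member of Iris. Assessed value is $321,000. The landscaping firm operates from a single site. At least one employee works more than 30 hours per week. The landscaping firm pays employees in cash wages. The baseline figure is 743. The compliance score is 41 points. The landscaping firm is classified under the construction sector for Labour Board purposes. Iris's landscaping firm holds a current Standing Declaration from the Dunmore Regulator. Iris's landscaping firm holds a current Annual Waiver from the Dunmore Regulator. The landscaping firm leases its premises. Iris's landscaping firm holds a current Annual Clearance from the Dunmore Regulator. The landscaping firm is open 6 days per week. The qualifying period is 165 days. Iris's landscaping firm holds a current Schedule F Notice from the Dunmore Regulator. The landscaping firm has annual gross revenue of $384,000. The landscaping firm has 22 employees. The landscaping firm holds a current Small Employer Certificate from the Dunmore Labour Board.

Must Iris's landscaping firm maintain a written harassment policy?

Exception (a)'s conditions are all satisfied: the employer's headcount is 22, less than the 23 limit; the qualifying period is 165 days, meeting the 145 days threshold. But: (e) operates against (a): a current Annual Waiver is held. (f) is engaged (the baseline figure is 743, under the 909 limit), but yields to (g): (g) is engaged — assessed value is $321,000, under the $365,000 limit. (h) would limit (g) — the landscaping firm is classified under the construction sector — but (i) sets (h) aside: (i) operates against (h): at least one employee exceeds 30 hours/week. (j), which would lift (i), is not triggered — the compliance score is 41 points, not less than 39 points. (a) is therefore removed.
Exception (b)'s conditions are all satisfied: every employee is an immediate family member; annual gross revenue is $384,000, less than the $421,000 limit. However, paragraph (k) must be considered: (k) operates against (b): a current Schedule F Notice is held. So (b) is unavailable.
Exception (c)'s conditions are all satisfied: a current Standing Declaration is held; the employer operates from a single site. Turning to paragraph (l): (l) operates against (c): a current Annual Clearance is held. Exception (c) does not apply.
Exception (d) requires that the employer provides no cash remuneration (equity only); but employees are paid cash wages, so (d) is unavailable.
None of the exceptions is available; § 43.1 applies in full.

Yes — Iris's landscaping firm must maintain a written harassment policy.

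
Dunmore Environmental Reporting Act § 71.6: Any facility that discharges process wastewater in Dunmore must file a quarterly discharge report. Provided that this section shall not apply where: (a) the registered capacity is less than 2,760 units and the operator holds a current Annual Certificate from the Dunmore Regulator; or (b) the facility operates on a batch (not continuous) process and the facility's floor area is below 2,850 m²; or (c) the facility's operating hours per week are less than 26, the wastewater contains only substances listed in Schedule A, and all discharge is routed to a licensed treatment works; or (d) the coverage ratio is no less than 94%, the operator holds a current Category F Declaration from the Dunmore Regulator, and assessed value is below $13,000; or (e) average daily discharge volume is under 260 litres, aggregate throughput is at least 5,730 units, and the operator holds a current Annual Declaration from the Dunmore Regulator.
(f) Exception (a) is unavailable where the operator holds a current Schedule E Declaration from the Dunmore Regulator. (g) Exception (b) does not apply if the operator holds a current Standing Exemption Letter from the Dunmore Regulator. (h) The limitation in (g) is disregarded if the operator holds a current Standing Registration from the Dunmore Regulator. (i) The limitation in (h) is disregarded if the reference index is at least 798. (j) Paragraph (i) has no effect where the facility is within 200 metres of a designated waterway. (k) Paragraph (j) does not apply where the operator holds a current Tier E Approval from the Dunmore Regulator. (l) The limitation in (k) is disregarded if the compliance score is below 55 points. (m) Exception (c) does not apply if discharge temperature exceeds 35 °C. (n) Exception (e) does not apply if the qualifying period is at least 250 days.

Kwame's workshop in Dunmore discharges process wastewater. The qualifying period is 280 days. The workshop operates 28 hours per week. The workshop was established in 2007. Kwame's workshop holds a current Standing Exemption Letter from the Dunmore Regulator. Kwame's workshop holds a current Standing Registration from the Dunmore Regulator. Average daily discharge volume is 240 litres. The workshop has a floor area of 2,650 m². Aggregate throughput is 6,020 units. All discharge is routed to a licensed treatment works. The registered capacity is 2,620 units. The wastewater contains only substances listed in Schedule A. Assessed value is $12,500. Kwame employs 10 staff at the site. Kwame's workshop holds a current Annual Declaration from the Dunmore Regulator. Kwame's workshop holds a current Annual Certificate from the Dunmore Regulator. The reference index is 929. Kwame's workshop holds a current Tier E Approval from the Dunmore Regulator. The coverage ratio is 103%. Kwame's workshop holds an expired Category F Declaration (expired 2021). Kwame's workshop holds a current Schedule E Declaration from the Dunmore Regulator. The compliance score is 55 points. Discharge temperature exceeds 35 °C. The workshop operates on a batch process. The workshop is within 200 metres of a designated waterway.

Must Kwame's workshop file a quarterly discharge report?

All of (a)'s requirements are met (the registered capacity is 2,620 units, less than the 2,760 units limit; a current Annual Certificate is held). But: (f) operates against (a): a current Schedule E Declaration is held. Exception (a) does not apply.
Exception (b) is satisfied on its face — the facility operates on a batch process; the facility's floor area is 2,650 m², below the 2,850 m² limit. However, paragraphs (g)–(l) must be considered: (g) applies — a current Standing Exemption Letter is held. (h) applies (a current Standing Registration is held), but is set aside by (i): (i) operates against (h): the reference index is 929, meeting the 798 threshold. (j) is engaged (the workshop is within 200 m of a designated waterway), but is overridden by (k): (k) operates against (j): a current Tier E Approval is held. (l) is not engaged (the compliance score is 55 points, not below 55 points), so (k) stands. So (b) is unavailable.
Exception (c) requires that the facility's operating hours per week are less than 26; but the facility's operating hours per week are 28, not less than 26, so (c) is unavailable.
Exception (d) requires that the operator holds a current Category F Declaration from the Dunmore Regulator; but there is no Category F Declaration in force, so (d) is unavailable.
All of (e)'s requirements are met (average daily discharge volume is 240 litres, under the 260 litres limit; aggregate throughput is 6,020 units, meeting the 5,730 units threshold; a current Annual Declaration is held). However, paragraph (n) must be considered: (n) operates against (e): the qualifying period is 280 days, meeting the 250 days threshold. So (e) is unavailable.
No exception applies. The general rule governs.

Yes — Kwame's workshop must file a quarterly discharge report.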